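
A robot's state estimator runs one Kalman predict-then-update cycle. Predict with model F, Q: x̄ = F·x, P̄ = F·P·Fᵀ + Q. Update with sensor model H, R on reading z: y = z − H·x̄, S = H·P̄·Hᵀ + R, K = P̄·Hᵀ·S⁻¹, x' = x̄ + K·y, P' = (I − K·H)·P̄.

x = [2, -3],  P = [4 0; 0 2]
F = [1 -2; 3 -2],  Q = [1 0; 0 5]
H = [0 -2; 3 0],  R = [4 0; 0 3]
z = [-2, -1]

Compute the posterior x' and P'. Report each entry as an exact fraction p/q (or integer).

x' = [-7/80, 37/40]
P' = [5/16 1/40; 1/40 19/20]

x̄ = F·x = [8, 12]
P̄ = F·P·Fᵀ + Q = [13 20; 20 49]
y = z − H·x̄ = [22, -25]
S = H·P̄·Hᵀ + R = [200 -120; -120 120]
K = P̄·Hᵀ·S⁻¹ = [-1/80 5/16; -19/40 1/40]
x' = x̄ + K·y = [-7/80, 37/40]
P' = (I − K·H)·P̄ = [5/16 1/40; 1/40 19/20]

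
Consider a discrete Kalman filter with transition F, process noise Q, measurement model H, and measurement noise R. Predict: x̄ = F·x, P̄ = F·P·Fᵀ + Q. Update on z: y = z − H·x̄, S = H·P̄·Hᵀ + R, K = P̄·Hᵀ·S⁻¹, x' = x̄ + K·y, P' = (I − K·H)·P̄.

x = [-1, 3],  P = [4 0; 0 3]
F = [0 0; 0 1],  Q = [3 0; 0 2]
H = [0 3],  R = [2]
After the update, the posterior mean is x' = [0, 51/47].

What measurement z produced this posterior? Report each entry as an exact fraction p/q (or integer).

x̄ = F·x = [0, 3]
P̄ = F·P·Fᵀ + Q = [3 0; 0 5]
S = H·P̄·Hᵀ + R = [47]
K = P̄·Hᵀ·S⁻¹ = [0; 15/47]
x' − x̄ = [0, -90/47] = K·y
y = (KᵀK)⁻¹·Kᵀ·(x' − x̄) = [-6]
z = y + H·x̄ = [-6] + [9] = [3]

z = [3]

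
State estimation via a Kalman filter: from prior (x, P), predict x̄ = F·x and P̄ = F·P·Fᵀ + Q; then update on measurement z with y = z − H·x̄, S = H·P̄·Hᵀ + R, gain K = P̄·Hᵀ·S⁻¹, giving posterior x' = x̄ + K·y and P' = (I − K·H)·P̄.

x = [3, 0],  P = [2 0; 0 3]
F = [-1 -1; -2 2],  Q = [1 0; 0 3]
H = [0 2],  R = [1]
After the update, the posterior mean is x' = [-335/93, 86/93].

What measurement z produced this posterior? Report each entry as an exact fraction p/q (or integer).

x̄ = F·x = [-3, -6]
P̄ = F·P·Fᵀ + Q = [6 -2; -2 23]
S = H·P̄·Hᵀ + R = [93]
K = P̄·Hᵀ·S⁻¹ = [-4/93; 46/93]
x' − x̄ = [-56/93, 644/93] = K·y
y = (KᵀK)⁻¹·Kᵀ·(x' − x̄) = [14]
z = y + H·x̄ = [14] + [-12] = [2]

z = [2]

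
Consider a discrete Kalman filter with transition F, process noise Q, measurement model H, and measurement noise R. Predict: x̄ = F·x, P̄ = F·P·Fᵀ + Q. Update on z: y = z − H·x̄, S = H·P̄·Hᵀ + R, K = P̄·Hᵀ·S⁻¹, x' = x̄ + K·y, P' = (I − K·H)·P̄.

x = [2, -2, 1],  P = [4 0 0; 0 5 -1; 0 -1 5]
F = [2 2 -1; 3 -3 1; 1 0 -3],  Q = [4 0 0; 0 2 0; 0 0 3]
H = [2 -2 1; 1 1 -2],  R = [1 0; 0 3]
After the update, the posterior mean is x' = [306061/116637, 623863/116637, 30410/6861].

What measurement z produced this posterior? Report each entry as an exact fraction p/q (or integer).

x̄ = F·x = [-1, 13, -1]
P̄ = F·P·Fᵀ + Q = [49 -16 29; -16 94 -12; 29 -12 52]
S = H·P̄·Hᵀ + R = [917 -341; -341 254]
K = P̄·Hᵀ·S⁻¹ = [31861/116637 31294/116637; -24146/116637 14422/116637; 257/6861 -2005/6861]
x' − x̄ = [422698/116637, -892418/116637, 37271/6861] = K·y
y = (KᵀK)⁻¹·Kᵀ·(x' − x̄) = [28, -15]
z = y + H·x̄ = [28, -15] + [-29, 14] = [-1, -1]

z = [-1, -1]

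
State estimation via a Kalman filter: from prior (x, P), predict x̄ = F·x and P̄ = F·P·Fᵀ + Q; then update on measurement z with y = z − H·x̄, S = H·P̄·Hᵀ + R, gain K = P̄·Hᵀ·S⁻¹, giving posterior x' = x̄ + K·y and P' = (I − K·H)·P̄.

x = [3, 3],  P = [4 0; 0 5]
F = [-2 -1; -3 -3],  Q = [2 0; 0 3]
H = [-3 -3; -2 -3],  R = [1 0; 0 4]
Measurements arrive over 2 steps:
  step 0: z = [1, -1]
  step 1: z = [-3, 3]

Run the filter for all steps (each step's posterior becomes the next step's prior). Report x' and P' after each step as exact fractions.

step 0: x̄ = F·x = [-9, -18]
step 0: P̄ = F·P·Fᵀ + Q = [23 39; 39 84]
step 0: y = z − H·x̄ = [-80, -73]
step 0: S = H·P̄·Hᵀ + R = [1666 1479; 1479 1320]
step 0: K = P̄·Hᵀ·S⁻¹ = [-1481/3893 208/687; 330/3893 -79/229]
step 0: x' = x̄ + K·y = [-7799/11679, 1565/3893]
step 0: P' = (I − K·H)·P̄ = [18587/11679 -5702/3893; -5702/3893 5592/3893]
step 1: x̄ = F·x = [10903/11679, 3104/3893]
step 1: P̄ = F·P·Fᵀ + Q = [46058/11679 2632/3893; 2632/3893 15132/3893]
step 1: y = z − H·x̄ = [8536/3893, 4987/687]
step 1: S = H·P̄·Hᵀ + R = [325631/3893 15752/229; 15752/229 43192/687]
step 1: K = P̄·Hᵀ·S⁻¹ = [-276330/769789 361847/1539578; 50328/769789 -428793/1539578]
step 1: x' = x̄ + K·y = [2852173/1539578, -1664397/1539578]
step 1: P' = (I − K·H)·P̄ = [1000024/769789 -907914/769789; -907914/769789 891138/769789]

step 0: x' = [-7799/11679, 1565/3893], P' = [18587/11679 -5702/3893; -5702/3893 5592/3893]
step 1: x' = [2852173/1539578, -1664397/1539578], P' = [1000024/769789 -907914/769789; -907914/769789 891138/769789]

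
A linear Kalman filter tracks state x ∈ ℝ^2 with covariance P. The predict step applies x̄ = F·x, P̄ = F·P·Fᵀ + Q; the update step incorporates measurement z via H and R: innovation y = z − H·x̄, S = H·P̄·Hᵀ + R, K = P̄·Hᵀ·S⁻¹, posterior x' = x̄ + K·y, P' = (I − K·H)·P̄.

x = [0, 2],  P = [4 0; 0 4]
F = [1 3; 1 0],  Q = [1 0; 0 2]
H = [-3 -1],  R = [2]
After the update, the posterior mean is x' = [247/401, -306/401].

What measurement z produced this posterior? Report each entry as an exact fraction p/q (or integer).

x̄ = F·x = [6, 0]
P̄ = F·P·Fᵀ + Q = [41 4; 4 6]
S = H·P̄·Hᵀ + R = [401]
K = P̄·Hᵀ·S⁻¹ = [-127/401; -18/401]
x' − x̄ = [-2159/401, -306/401] = K·y
y = (KᵀK)⁻¹·Kᵀ·(x' − x̄) = [17]
z = y + H·x̄ = [17] + [-18] = [-1]

z = [-1]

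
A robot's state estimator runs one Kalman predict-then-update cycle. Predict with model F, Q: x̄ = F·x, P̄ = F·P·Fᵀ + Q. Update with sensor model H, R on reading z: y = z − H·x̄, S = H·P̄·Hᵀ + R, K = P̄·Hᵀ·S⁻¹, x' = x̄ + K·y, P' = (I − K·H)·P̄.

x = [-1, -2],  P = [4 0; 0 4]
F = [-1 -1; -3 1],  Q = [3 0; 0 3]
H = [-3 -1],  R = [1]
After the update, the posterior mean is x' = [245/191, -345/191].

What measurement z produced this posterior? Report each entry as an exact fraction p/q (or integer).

x̄ = F·x = [3, 1]
P̄ = F·P·Fᵀ + Q = [11 8; 8 43]
S = H·P̄·Hᵀ + R = [191]
K = P̄·Hᵀ·S⁻¹ = [-41/191; -67/191]
x' − x̄ = [-328/191, -536/191] = K·y
y = (KᵀK)⁻¹·Kᵀ·(x' − x̄) = [8]
z = y + H·x̄ = [8] + [-10] = [-2]

z = [-2]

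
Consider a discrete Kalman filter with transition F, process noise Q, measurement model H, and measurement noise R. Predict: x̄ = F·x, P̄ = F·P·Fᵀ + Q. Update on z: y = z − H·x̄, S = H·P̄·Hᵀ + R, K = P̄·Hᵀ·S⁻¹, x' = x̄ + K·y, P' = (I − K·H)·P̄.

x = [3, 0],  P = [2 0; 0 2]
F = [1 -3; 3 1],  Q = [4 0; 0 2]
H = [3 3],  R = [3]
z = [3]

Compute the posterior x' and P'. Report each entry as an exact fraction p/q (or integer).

x̄ = F·x = [3, 9]
P̄ = F·P·Fᵀ + Q = [24 0; 0 22]
y = z − H·x̄ = [-33]
S = H·P̄·Hᵀ + R = [417]
K = P̄·Hᵀ·S⁻¹ = [24/139; 22/139]
x' = x̄ + K·y = [-375/139, 525/139]
P' = (I − K·H)·P̄ = [1608/139 -1584/139; -1584/139 1606/139]

x' = [-375/139, 525/139]
P' = [1608/139 -1584/139; -1584/139 1606/139]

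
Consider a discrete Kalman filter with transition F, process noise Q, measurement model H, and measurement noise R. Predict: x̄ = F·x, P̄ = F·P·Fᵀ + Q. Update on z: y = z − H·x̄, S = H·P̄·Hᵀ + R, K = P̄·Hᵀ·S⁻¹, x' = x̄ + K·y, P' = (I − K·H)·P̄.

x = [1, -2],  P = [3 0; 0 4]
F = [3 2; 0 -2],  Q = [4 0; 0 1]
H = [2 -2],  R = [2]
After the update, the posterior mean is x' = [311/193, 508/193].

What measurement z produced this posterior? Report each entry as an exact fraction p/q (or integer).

x̄ = F·x = [-1, 4]
P̄ = F·P·Fᵀ + Q = [47 -16; -16 17]
S = H·P̄·Hᵀ + R = [386]
K = P̄·Hᵀ·S⁻¹ = [63/193; -33/193]
x' − x̄ = [504/193, -264/193] = K·y
y = (KᵀK)⁻¹·Kᵀ·(x' − x̄) = [8]
z = y + H·x̄ = [8] + [-10] = [-2]

z = [-2]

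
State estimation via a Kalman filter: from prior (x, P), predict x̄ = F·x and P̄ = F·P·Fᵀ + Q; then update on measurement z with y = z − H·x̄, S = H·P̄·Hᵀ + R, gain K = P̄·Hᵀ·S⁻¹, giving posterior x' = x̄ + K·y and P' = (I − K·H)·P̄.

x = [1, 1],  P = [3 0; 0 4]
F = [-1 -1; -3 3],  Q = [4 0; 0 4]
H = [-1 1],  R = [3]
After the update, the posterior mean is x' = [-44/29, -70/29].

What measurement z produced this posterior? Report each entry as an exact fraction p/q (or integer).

z = [-1]

x̄ = F·x = [-2, 0]
P̄ = F·P·Fᵀ + Q = [11 -3; -3 67]
S = H·P̄·Hᵀ + R = [87]
K = P̄·Hᵀ·S⁻¹ = [-14/87; 70/87]
x' − x̄ = [14/29, -70/29] = K·y
y = (KᵀK)⁻¹·Kᵀ·(x' − x̄) = [-3]
z = y + H·x̄ = [-3] + [2] = [-1]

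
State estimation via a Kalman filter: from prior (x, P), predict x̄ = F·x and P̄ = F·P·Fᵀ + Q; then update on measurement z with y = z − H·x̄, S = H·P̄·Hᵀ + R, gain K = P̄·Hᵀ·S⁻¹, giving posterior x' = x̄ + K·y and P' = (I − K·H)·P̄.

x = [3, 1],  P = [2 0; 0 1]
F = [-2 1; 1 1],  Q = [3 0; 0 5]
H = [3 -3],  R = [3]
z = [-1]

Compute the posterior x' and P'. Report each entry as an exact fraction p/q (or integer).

x̄ = F·x = [-5, 4]
P̄ = F·P·Fᵀ + Q = [12 -3; -3 8]
y = z − H·x̄ = [26]
S = H·P̄·Hᵀ + R = [237]
K = P̄·Hᵀ·S⁻¹ = [15/79; -11/79]
x' = x̄ + K·y = [-5/79, 30/79]
P' = (I − K·H)·P̄ = [273/79 258/79; 258/79 269/79]

x' = [-5/79, 30/79]
P' = [273/79 258/79; 258/79 269/79]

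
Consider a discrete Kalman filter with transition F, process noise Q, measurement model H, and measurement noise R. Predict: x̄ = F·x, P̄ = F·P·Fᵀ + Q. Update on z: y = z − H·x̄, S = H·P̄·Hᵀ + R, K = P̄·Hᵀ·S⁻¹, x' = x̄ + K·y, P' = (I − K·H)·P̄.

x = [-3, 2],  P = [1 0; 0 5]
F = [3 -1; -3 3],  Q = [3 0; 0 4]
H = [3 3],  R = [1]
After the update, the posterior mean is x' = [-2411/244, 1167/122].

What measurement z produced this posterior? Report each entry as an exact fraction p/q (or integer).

x̄ = F·x = [-11, 15]
P̄ = F·P·Fᵀ + Q = [17 -24; -24 58]
S = H·P̄·Hᵀ + R = [244]
K = P̄·Hᵀ·S⁻¹ = [-21/244; 51/122]
x' − x̄ = [273/244, -663/122] = K·y
y = (KᵀK)⁻¹·Kᵀ·(x' − x̄) = [-13]
z = y + H·x̄ = [-13] + [12] = [-1]

z = [-1]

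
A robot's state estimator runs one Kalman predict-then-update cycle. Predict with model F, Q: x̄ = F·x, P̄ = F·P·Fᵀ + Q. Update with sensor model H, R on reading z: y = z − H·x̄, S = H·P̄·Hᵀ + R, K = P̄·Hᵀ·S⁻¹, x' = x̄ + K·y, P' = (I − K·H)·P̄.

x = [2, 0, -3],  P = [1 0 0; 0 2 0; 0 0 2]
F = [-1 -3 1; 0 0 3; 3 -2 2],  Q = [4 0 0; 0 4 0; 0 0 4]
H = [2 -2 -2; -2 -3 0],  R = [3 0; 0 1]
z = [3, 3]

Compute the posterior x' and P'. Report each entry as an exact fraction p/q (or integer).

x' = [205919/72385, -212269/72385, 314172/72385]
P' = [360569/72385 -234114/72385 573317/72385; -234114/72385 159914/72385 -379712/72385; 573317/72385 -379712/72385 970801/72385]

x̄ = F·x = [-5, -9, 0]
P̄ = F·P·Fᵀ + Q = [25 6 13; 6 22 12; 13 12 29]
y = z − H·x̄ = [-5, -34]
S = H·P̄·Hᵀ + R = [251 144; 144 371]
K = P̄·Hᵀ·S⁻¹ = [14244/72385 -18796/72385; -9544/72385 -11514/72385; -11848/72385 -7498/72385]
x' = x̄ + K·y = [205919/72385, -212269/72385, 314172/72385]
P' = (I − K·H)·P̄ = [360569/72385 -234114/72385 573317/72385; -234114/72385 159914/72385 -379712/72385; 573317/72385 -379712/72385 970801/72385]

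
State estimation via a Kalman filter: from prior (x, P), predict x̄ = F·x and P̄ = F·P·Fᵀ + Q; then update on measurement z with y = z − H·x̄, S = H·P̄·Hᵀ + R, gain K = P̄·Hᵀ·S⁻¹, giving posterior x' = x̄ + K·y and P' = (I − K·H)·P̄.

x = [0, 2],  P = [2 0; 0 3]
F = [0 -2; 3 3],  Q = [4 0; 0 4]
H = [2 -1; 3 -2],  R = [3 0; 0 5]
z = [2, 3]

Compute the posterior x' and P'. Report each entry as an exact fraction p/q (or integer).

x̄ = F·x = [-4, 6]
P̄ = F·P·Fᵀ + Q = [16 -18; -18 49]
y = z − H·x̄ = [16, 27]
S = H·P̄·Hᵀ + R = [188 320; 320 561]
K = P̄·Hᵀ·S⁻¹ = [45/118 -4/59; 955/3068 -344/767]
x' = x̄ + K·y = [16/59, -866/767]
P' = (I − K·H)·P̄ = [155/59 485/118; 485/118 22355/3068]

x' = [16/59, -866/767]
P' = [155/59 485/118; 485/118 22355/3068]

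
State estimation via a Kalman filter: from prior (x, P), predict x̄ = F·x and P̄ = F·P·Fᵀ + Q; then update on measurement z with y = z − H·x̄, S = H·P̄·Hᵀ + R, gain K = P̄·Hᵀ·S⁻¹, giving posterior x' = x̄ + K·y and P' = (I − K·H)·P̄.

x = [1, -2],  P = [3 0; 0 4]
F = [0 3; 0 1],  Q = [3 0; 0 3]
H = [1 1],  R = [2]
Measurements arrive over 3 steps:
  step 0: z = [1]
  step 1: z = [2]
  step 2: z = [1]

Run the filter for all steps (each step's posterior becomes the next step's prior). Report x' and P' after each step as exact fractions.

step 0: x̄ = F·x = [-6, -2]
step 0: P̄ = F·P·Fᵀ + Q = [39 12; 12 7]
step 0: y = z − H·x̄ = [9]
step 0: S = H·P̄·Hᵀ + R = [72]
step 0: K = P̄·Hᵀ·S⁻¹ = [17/24; 19/72]
step 0: x' = x̄ + K·y = [3/8, 3/8]
step 0: P' = (I − K·H)·P̄ = [23/8 -35/24; -35/24 143/72]
step 1: x̄ = F·x = [9/8, 3/8]
step 1: P̄ = F·P·Fᵀ + Q = [167/8 143/24; 143/24 359/72]
step 1: y = z − H·x̄ = [1/2]
step 1: S = H·P̄·Hᵀ + R = [358/9]
step 1: K = P̄·Hᵀ·S⁻¹ = [483/716; 197/716]
step 1: x' = x̄ + K·y = [1047/716, 367/716]
step 1: P' = (I − K·H)·P̄ = [993/358 -255/179; -255/179 707/358]
step 2: x̄ = F·x = [1101/716, 367/716]
step 2: P̄ = F·P·Fᵀ + Q = [7437/358 2121/358; 2121/358 1781/358]
step 2: y = z − H·x̄ = [-188/179]
step 2: S = H·P̄·Hᵀ + R = [7088/179]
step 2: K = P̄·Hᵀ·S⁻¹ = [4779/7088; 1951/7088]
step 2: x' = x̄ + K·y = [735/886, 99/443]
step 2: P' = (I − K·H)·P̄ = [19653/7088 -10095/7088; -10095/7088 13997/7088]

step 0: x' = [3/8, 3/8], P' = [23/8 -35/24; -35/24 143/72]
step 1: x' = [1047/716, 367/716], P' = [993/358 -255/179; -255/179 707/358]
step 2: x' = [735/886, 99/443], P' = [19653/7088 -10095/7088; -10095/7088 13997/7088]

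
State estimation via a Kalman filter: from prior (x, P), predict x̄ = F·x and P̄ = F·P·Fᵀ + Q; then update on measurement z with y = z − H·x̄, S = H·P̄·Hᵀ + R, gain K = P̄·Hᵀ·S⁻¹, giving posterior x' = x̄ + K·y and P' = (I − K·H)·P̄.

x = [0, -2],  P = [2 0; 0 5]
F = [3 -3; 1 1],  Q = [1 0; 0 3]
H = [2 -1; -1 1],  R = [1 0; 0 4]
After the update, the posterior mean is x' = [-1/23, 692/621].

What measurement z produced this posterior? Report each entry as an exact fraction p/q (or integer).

x̄ = F·x = [6, -2]
P̄ = F·P·Fᵀ + Q = [64 -9; -9 10]
S = H·P̄·Hᵀ + R = [303 -165; -165 96]
K = P̄·Hᵀ·S⁻¹ = [41/69 6/23; 149/621 379/621]
x' − x̄ = [-139/23, 1934/621] = K·y
y = (KᵀK)⁻¹·Kᵀ·(x' − x̄) = [-15, 11]
z = y + H·x̄ = [-15, 11] + [14, -8] = [-1, 3]

z = [-1, 3]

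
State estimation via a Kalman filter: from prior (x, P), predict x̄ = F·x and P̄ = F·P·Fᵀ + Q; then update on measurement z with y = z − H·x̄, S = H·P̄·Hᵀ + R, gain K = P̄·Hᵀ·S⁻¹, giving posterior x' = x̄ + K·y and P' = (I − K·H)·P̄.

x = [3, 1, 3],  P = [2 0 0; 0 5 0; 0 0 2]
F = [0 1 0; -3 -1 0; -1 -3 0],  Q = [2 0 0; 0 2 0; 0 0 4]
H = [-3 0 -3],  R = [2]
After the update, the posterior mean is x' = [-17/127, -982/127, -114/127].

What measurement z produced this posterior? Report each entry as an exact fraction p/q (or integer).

x̄ = F·x = [1, -10, -6]
P̄ = F·P·Fᵀ + Q = [7 -5 -15; -5 25 21; -15 21 51]
S = H·P̄·Hᵀ + R = [254]
K = P̄·Hᵀ·S⁻¹ = [12/127; -24/127; -54/127]
x' − x̄ = [-144/127, 288/127, 648/127] = K·y
y = (KᵀK)⁻¹·Kᵀ·(x' − x̄) = [-12]
z = y + H·x̄ = [-12] + [15] = [3]

z = [3]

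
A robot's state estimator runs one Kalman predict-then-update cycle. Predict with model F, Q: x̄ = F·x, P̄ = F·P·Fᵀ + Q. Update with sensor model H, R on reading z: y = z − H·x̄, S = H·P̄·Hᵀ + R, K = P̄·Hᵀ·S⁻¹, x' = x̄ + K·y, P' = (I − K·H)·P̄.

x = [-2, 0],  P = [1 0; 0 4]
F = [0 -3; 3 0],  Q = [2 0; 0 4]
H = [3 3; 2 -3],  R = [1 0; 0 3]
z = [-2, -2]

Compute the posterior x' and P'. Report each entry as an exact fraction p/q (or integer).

x̄ = F·x = [0, -6]
P̄ = F·P·Fᵀ + Q = [38 0; 0 13]
y = z − H·x̄ = [16, -20]
S = H·P̄·Hᵀ + R = [460 111; 111 272]
K = P̄·Hᵀ·S⁻¹ = [22572/112799 22306/112799; 14937/112799 -22269/112799]
x' = x̄ + K·y = [-84968/112799, 7578/112799]
P' = (I − K·H)·P̄ = [17898/112799 -10374/112799; -10374/112799 15353/112799]

x' = [-84968/112799, 7578/112799]
P' = [17898/112799 -10374/112799; -10374/112799 15353/112799]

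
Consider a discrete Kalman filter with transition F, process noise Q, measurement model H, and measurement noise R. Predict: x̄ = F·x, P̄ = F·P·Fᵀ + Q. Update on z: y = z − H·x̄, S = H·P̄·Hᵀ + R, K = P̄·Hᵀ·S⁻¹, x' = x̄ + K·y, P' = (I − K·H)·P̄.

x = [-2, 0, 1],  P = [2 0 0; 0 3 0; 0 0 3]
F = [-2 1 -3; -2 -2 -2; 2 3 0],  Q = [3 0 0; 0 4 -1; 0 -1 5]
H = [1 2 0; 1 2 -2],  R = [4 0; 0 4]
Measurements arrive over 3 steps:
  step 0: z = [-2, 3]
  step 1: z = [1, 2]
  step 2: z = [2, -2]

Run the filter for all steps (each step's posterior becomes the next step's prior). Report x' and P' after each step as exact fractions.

step 0: x̄ = F·x = [1, 2, -4]
step 0: P̄ = F·P·Fᵀ + Q = [41 20 1; 20 36 -27; 1 -27 40]
step 0: y = z − H·x̄ = [-7, -10]
step 0: S = H·P̄·Hᵀ + R = [269 371; 371 641]
step 0: K = P̄·Hᵀ·S⁻¹ = [5653/8697 -2200/8697; 801/5798 857/5798; 7685/17394 -8057/17394]
step 0: x' = x̄ + K·y = [-2958/2899, -2581/5798, -14267/5798]
step 0: P' = (I − K·H)·P̄ = [72484/8697 -8312/2899 15706/8697; -8312/2899 4957/2899 -56/2899; 15706/8697 -56/2899 15742/8697]
step 1: x̄ = F·x = [2002/223, 22764/2899, -19575/5798]
step 1: P̄ = F·P·Fᵀ + Q = [58600/669 35474/669 -18331/669; 35474/669 371992/8697 -200315/8697; -18331/669 -200315/8697 168028/8697]
step 1: y = z − H·x̄ = [-68655/2899, -85331/2899]
step 1: S = H·P̄·Hᵀ + R = [4129204/8697 5372282/8697; 5372282/8697 7357048/8697]
step 1: K = P̄·Hᵀ·S⁻¹ = [22482759/43616711 -3607396/43616711; 6888452/43616711 4489839/43616711; 30887381/87233422 -34115225/87233422]
step 1: x' = x̄ + K·y = [-34688717/43616711, 47203065/43616711, -21829595/87233422]
step 1: P' = (I − K·H)·P̄ = [363121212/43616711 -136595088/43616711 52180310/43616711; -136595088/43616711 82074448/43616711 4797226/43616711; 52180310/43616711 4797226/43616711 65002606/43616711]
step 2: x̄ = F·x = [298649783/87233422, -3199101/43616711, 72231761/43616711]
step 2: P̄ = F·P·Fᵀ + Q = [3394193599/43616711 1946153416/43616711 -1016138046/43616711; 1946153416/43616711 1578319492/43616711 -860101963/43616711; -1016138046/43616711 -860101963/43616711 770097379/43616711]
step 2: y = z − H·x̄ = [-111386535/87233422, -171393179/87233422]
step 2: S = H·P̄·Hᵀ + R = [17666552075/43616711 22964769175/43616711; 22964769175/43616711 31692309479/43616711]
step 2: K = P̄·Hᵀ·S⁻¹ = [32331787607/62119181275 -206507224/2484767251; 2306794861/14908603506 1538112439/14908603506; 43900155057/124238362550 -1943016301/4969534502]
step 2: x' = x̄ + K·y = [36305815118/12423836255, -3530505337/7454301753, 24512988589/12423836255]
step 2: P' = (I − K·H)·P̄ = [535776526028/62119181275 -8128987512/2484767251 74988936414/62119181275; -8128987512/2484767251 14500276129/7454301753 256227474/2484767251; 74988936414/62119181275 256227474/2484767251 92475562582/62119181275]

step 0: x' = [-2958/2899, -2581/5798, -14267/5798], P' = [72484/8697 -8312/2899 15706/8697; -8312/2899 4957/2899 -56/2899; 15706/8697 -56/2899 15742/8697]
step 1: x' = [-34688717/43616711, 47203065/43616711, -21829595/87233422], P' = [363121212/43616711 -136595088/43616711 52180310/43616711; -136595088/43616711 82074448/43616711 4797226/43616711; 52180310/43616711 4797226/43616711 65002606/43616711]
step 2: x' = [36305815118/12423836255, -3530505337/7454301753, 24512988589/12423836255], P' = [535776526028/62119181275 -8128987512/2484767251 74988936414/62119181275; -8128987512/2484767251 14500276129/7454301753 256227474/2484767251; 74988936414/62119181275 256227474/2484767251 92475562582/62119181275]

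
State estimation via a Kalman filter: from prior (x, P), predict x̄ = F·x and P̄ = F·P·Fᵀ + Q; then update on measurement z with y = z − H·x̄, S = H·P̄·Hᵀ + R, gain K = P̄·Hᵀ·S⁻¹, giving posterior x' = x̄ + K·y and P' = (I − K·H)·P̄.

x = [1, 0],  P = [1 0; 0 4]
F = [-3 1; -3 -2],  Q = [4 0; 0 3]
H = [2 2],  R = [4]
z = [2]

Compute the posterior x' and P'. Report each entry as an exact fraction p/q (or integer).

x' = [-3/8, 59/48]
P' = [41/4 -79/8; -79/8 503/48]

x̄ = F·x = [-3, -3]
P̄ = F·P·Fᵀ + Q = [17 1; 1 28]
y = z − H·x̄ = [14]
S = H·P̄·Hᵀ + R = [192]
K = P̄·Hᵀ·S⁻¹ = [3/16; 29/96]
x' = x̄ + K·y = [-3/8, 59/48]
P' = (I − K·H)·P̄ = [41/4 -79/8; -79/8 503/48]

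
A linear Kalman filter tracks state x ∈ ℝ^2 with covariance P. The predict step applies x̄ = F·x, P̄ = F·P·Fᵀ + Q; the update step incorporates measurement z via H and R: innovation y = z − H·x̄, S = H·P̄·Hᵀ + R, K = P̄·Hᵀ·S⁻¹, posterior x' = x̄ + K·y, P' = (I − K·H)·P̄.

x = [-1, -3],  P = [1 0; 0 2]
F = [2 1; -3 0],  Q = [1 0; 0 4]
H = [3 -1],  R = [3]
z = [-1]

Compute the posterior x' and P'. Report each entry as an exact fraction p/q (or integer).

x' = [-116/115, -182/115]
P' = [76/115 147/115; 147/115 534/115]

x̄ = F·x = [-5, 3]
P̄ = F·P·Fᵀ + Q = [7 -6; -6 13]
y = z − H·x̄ = [17]
S = H·P̄·Hᵀ + R = [115]
K = P̄·Hᵀ·S⁻¹ = [27/115; -31/115]
x' = x̄ + K·y = [-116/115, -182/115]
P' = (I − K·H)·P̄ = [76/115 147/115; 147/115 534/115]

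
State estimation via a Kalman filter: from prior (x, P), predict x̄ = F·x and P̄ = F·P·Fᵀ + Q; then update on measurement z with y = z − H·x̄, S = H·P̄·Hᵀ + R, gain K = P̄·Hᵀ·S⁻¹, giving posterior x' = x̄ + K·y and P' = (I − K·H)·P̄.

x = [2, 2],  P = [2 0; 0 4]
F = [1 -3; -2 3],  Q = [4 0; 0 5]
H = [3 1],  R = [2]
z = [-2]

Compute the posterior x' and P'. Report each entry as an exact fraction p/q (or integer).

x' = [-68/189, -190/189]
P' = [542/189 -1454/189; -1454/189 4220/189]

x̄ = F·x = [-4, 2]
P̄ = F·P·Fᵀ + Q = [42 -40; -40 49]
y = z − H·x̄ = [8]
S = H·P̄·Hᵀ + R = [189]
K = P̄·Hᵀ·S⁻¹ = [86/189; -71/189]
x' = x̄ + K·y = [-68/189, -190/189]
P' = (I − K·H)·P̄ = [542/189 -1454/189; -1454/189 4220/189]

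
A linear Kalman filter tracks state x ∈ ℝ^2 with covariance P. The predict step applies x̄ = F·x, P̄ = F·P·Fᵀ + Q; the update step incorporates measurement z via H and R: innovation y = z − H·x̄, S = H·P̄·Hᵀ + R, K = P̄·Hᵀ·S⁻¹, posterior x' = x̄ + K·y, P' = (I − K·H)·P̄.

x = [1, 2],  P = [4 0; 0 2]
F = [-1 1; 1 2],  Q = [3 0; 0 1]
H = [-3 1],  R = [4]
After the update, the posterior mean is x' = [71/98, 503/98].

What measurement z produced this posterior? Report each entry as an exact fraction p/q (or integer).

z = [3]

x̄ = F·x = [1, 5]
P̄ = F·P·Fᵀ + Q = [9 0; 0 13]
S = H·P̄·Hᵀ + R = [98]
K = P̄·Hᵀ·S⁻¹ = [-27/98; 13/98]
x' − x̄ = [-27/98, 13/98] = K·y
y = (KᵀK)⁻¹·Kᵀ·(x' − x̄) = [1]
z = y + H·x̄ = [1] + [2] = [3]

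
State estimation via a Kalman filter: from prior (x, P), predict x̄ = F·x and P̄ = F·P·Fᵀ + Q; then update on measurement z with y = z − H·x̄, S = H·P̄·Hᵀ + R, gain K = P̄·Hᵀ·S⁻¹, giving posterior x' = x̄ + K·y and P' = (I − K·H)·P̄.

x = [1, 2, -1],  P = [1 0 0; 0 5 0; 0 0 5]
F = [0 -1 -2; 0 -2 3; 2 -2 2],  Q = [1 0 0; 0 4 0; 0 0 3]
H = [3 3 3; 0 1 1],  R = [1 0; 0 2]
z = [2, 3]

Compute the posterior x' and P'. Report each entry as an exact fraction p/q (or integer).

x̄ = F·x = [0, -7, -4]
P̄ = F·P·Fᵀ + Q = [26 -20 -10; -20 69 50; -10 50 47]
y = z − H·x̄ = [35, 14]
S = H·P̄·Hᵀ + R = [1639 558; 558 218]
K = P̄·Hᵀ·S⁻¹ = [7062/22969 -21237/22969; -828/22969 29315/45938; 1386/22969 13345/45938]
x' = x̄ + K·y = [-50148/22969, 15442/22969, 50049/22969]
P' = (I − K·H)·P̄ = [44828/22969 -29591/22969 -12883/22969; -29591/22969 173069/45938 -114439/45938; -12883/22969 -114439/45938 141129/45938]

x' = [-50148/22969, 15442/22969, 50049/22969]
P' = [44828/22969 -29591/22969 -12883/22969; -29591/22969 173069/45938 -114439/45938; -12883/22969 -114439/45938 141129/45938]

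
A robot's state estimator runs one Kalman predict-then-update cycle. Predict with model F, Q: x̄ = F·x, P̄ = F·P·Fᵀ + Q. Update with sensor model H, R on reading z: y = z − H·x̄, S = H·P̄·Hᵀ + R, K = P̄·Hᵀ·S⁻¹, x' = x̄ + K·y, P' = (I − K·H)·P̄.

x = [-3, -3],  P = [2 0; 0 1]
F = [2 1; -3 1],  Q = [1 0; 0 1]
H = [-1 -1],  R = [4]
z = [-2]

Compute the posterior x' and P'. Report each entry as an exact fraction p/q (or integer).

x̄ = F·x = [-9, 6]
P̄ = F·P·Fᵀ + Q = [10 -11; -11 20]
y = z − H·x̄ = [-5]
S = H·P̄·Hᵀ + R = [12]
K = P̄·Hᵀ·S⁻¹ = [1/12; -3/4]
x' = x̄ + K·y = [-113/12, 39/4]
P' = (I − K·H)·P̄ = [119/12 -41/4; -41/4 53/4]

x' = [-113/12, 39/4]
P' = [119/12 -41/4; -41/4 53/4]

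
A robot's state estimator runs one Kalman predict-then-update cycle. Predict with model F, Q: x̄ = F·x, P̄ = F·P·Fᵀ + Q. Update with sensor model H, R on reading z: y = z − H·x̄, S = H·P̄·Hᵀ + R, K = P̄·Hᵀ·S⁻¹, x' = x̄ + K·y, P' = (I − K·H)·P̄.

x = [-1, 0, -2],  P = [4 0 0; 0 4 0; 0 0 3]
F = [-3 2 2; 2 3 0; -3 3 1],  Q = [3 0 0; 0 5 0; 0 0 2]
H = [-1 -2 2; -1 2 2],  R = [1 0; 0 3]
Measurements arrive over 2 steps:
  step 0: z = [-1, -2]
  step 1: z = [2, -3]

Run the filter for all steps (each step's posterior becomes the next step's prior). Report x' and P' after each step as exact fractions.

step 0: x̄ = F·x = [-1, -2, 1]
step 0: P̄ = F·P·Fᵀ + Q = [67 0 66; 0 57 12; 66 12 77]
step 0: y = z − H·x̄ = [-8, -1]
step 0: S = H·P̄·Hᵀ + R = [244 -117; -117 438]
step 0: K = P̄·Hᵀ·S⁻¹ = [12025/31061 23465/93183; -7758/31061 7714/31061; 13712/31061 34816/93183]
step 0: x' = x̄ + K·y = [-405248/93183, -7772/31061, -270721/93183]
step 0: P' = (I − K·H)·P̄ = [2373161/93183 2860/31061 1213198/93183; 2860/31061 7725/31061 5276/31061; 1213198/93183 5276/31061 642995/93183]
step 1: x̄ = F·x = [627670/93183, -880444/93183, 875075/93183]
step 1: P̄ = F·P·Fᵀ + Q = [9767966/93183 -9195056/93183 11862631/93183; -9195056/93183 10270094/93183 -11582251/93183; 11862631/93183 -11582251/93183 15057725/93183]
step 1: y = z − H·x̄ = [-2697002/93183, 358859/93183]
step 1: S = H·P̄·Hᵀ + R = [119599685/93183 -18532034/93183; -18532034/93183 8030483/93183]
step 1: K = P̄·Hᵀ·S⁻¹ = [1906101040/6621454053 743696464/6621454053; -1667254918/6621454053 1570296758/6621454053; 864169129/2207151351 644292991/2207151351]
step 1: x' = x̄ + K·y = [-7702993918/6621454053, -8260246178/6621454053, -1803253408/2207151351]
step 1: P' = (I − K·H)·P̄ = [67795409194/6621454053 81247088/6621454053 11644000735/2207151351; 81247088/6621454053 1594536298/6621454053 267177461/2207151351; 11644000735/2207151351 267177461/2207151351 2173754131/735717117]

step 0: x' = [-405248/93183, -7772/31061, -270721/93183], P' = [2373161/93183 2860/31061 1213198/93183; 2860/31061 7725/31061 5276/31061; 1213198/93183 5276/31061 642995/93183]
step 1: x' = [-7702993918/6621454053, -8260246178/6621454053, -1803253408/2207151351], P' = [67795409194/6621454053 81247088/6621454053 11644000735/2207151351; 81247088/6621454053 1594536298/6621454053 267177461/2207151351; 11644000735/2207151351 267177461/2207151351 2173754131/735717117]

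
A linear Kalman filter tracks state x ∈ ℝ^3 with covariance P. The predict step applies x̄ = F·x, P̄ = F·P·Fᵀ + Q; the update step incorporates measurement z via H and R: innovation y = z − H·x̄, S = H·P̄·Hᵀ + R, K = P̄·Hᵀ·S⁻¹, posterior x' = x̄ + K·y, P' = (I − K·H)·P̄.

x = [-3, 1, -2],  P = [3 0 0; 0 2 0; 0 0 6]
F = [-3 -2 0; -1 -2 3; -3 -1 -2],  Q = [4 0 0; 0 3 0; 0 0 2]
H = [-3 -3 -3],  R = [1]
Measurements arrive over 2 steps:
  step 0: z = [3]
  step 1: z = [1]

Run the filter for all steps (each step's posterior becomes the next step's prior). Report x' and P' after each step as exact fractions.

step 0: x' = [1618/1909, -17915/1909, 14403/1909], P' = [6330/1909 -16093/1909 9850/1909; -16093/1909 95216/1909 -79061/1909; 9850/1909 -79061/1909 69274/1909]
step 1: x' = [4506121/20730934, -7535907/2961562, 5918315/2961562], P' = [55908903/20730934 -13525059/2961562 5645873/2961562; -13525059/2961562 77293843/2961562 -63478557/2961562; 5645873/2961562 -63478557/2961562 57763689/2961562]

step 0: x̄ = F·x = [7, -5, 12]
step 0: P̄ = F·P·Fᵀ + Q = [39 17 31; 17 68 -23; 31 -23 55]
step 0: y = z − H·x̄ = [45]
step 0: S = H·P̄·Hᵀ + R = [1909]
step 0: K = P̄·Hᵀ·S⁻¹ = [-261/1909; -186/1909; -189/1909]
step 0: x' = x̄ + K·y = [1618/1909, -17915/1909, 14403/1909]
step 0: P' = (I − K·H)·P̄ = [6330/1909 -16093/1909 9850/1909; -16093/1909 95216/1909 -79061/1909; 9850/1909 -79061/1909 69274/1909]
step 1: x̄ = F·x = [30976/1909, 77421/1909, -15745/1909]
step 1: P̄ = F·P·Fᵀ + Q = [252354/1909 656826/1909 -154579/1909; 656826/1909 1841647/1909 -466884/1909; -154579/1909 -466884/1909 138498/1909]
step 1: y = z − H·x̄ = [279865/1909]
step 1: S = H·P̄·Hᵀ + R = [20730934/1909]
step 1: K = P̄·Hᵀ·S⁻¹ = [-2263803/20730934; -870681/2961562; 206985/2961562]
step 1: x' = x̄ + K·y = [4506121/20730934, -7535907/2961562, 5918315/2961562]
step 1: P' = (I − K·H)·P̄ = [55908903/20730934 -13525059/2961562 5645873/2961562; -13525059/2961562 77293843/2961562 -63478557/2961562; 5645873/2961562 -63478557/2961562 57763689/2961562]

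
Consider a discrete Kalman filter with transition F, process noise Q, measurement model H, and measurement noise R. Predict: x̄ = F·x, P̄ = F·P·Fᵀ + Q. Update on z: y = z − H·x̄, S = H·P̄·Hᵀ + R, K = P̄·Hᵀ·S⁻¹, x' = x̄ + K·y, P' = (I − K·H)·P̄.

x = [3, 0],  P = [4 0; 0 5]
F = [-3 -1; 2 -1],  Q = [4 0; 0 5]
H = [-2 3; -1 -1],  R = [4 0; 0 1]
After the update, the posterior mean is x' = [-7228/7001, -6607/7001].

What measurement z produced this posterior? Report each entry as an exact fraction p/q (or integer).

z = [-1, 2]

x̄ = F·x = [-9, 6]
P̄ = F·P·Fᵀ + Q = [45 -19; -19 26]
S = H·P̄·Hᵀ + R = [646 31; 31 34]
K = P̄·Hᵀ·S⁻¹ = [-4192/21003 -12239/21003; 1387/7001 -2706/7001]
x' − x̄ = [55781/7001, -48613/7001] = K·y
y = (KᵀK)⁻¹·Kᵀ·(x' − x̄) = [-37, -1]
z = y + H·x̄ = [-37, -1] + [36, 3] = [-1, 2]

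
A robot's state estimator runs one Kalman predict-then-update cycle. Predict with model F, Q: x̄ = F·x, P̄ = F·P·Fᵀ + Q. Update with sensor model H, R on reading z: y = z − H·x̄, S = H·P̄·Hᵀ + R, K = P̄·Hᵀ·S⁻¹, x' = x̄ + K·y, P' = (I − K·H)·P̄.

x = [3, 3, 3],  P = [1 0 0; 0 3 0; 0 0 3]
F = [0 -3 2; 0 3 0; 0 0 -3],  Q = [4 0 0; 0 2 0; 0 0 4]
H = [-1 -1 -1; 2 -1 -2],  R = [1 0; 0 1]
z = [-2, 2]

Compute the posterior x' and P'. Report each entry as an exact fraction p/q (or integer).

x̄ = F·x = [-3, 9, -9]
P̄ = F·P·Fᵀ + Q = [43 -27 -18; -27 29 0; -18 0 31]
y = z − H·x̄ = [-5, -1]
S = H·P̄·Hᵀ + R = [14 32; 32 578]
K = P̄·Hᵀ·S⁻¹ = [-301/589 337/1178; 125/589 -183/1178; -2189/3534 -239/1767]
x' = x̄ + K·y = [-861/1178, 9535/1178, -20383/3534]
P' = (I − K·H)·P̄ = [1645/1178 -5039/1178 1998/589; -5039/1178 19473/1178 -7342/589; 1998/589 -7342/589 34253/3534]

x' = [-861/1178, 9535/1178, -20383/3534]
P' = [1645/1178 -5039/1178 1998/589; -5039/1178 19473/1178 -7342/589; 1998/589 -7342/589 34253/3534]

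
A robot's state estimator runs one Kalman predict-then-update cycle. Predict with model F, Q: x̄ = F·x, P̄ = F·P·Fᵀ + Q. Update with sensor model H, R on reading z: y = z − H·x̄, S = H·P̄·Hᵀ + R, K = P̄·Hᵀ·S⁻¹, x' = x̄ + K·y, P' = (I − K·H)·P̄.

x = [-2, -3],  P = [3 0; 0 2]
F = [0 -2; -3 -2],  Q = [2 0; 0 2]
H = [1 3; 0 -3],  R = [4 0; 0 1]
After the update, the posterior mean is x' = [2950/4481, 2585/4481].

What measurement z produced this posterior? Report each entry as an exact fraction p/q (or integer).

z = [1, -2]

x̄ = F·x = [6, 12]
P̄ = F·P·Fᵀ + Q = [10 8; 8 37]
S = H·P̄·Hᵀ + R = [395 -357; -357 334]
K = P̄·Hᵀ·S⁻¹ = [2788/4481 2658/4481; 119/4481 -1362/4481]
x' − x̄ = [-23936/4481, -51187/4481] = K·y
y = (KᵀK)⁻¹·Kᵀ·(x' − x̄) = [-41, 34]
z = y + H·x̄ = [-41, 34] + [42, -36] = [1, -2]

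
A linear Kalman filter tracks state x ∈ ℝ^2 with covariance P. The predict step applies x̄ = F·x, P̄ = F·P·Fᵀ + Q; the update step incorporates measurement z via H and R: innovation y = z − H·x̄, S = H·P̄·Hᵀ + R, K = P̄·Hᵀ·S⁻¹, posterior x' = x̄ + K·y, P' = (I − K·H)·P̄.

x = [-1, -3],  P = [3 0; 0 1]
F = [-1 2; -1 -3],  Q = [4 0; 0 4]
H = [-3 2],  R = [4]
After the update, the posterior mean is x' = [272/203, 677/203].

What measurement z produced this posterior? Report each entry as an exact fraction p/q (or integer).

z = [2]

x̄ = F·x = [-5, 10]
P̄ = F·P·Fᵀ + Q = [11 -3; -3 16]
S = H·P̄·Hᵀ + R = [203]
K = P̄·Hᵀ·S⁻¹ = [-39/203; 41/203]
x' − x̄ = [1287/203, -1353/203] = K·y
y = (KᵀK)⁻¹·Kᵀ·(x' − x̄) = [-33]
z = y + H·x̄ = [-33] + [35] = [2]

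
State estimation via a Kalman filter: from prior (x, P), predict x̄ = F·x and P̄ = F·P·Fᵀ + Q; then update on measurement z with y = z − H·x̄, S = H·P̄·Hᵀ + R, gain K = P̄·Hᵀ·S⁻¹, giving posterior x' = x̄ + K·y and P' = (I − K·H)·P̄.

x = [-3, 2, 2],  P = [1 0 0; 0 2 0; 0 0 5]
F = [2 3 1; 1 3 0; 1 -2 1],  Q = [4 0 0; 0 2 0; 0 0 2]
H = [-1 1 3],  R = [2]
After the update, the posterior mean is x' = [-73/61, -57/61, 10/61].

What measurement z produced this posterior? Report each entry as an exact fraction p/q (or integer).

z = [1]

x̄ = F·x = [2, 3, -5]
P̄ = F·P·Fᵀ + Q = [31 20 -5; 20 21 -11; -5 -11 16]
S = H·P̄·Hᵀ + R = [122]
K = P̄·Hᵀ·S⁻¹ = [-13/61; -16/61; 21/61]
x' − x̄ = [-195/61, -240/61, 315/61] = K·y
y = (KᵀK)⁻¹·Kᵀ·(x' − x̄) = [15]
z = y + H·x̄ = [15] + [-14] = [1]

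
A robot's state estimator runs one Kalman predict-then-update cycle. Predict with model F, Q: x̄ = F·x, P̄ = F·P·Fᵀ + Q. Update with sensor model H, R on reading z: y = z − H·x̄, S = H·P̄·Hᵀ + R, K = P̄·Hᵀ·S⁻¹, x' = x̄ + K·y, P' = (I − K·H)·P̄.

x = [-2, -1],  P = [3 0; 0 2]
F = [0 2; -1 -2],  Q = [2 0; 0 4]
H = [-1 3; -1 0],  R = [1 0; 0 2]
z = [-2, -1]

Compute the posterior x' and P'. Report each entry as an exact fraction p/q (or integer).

x' = [274/293, -193/586]
P' = [392/293 125/293; 125/293 72/293]

x̄ = F·x = [-2, 4]
P̄ = F·P·Fᵀ + Q = [10 -8; -8 15]
y = z − H·x̄ = [-16, -3]
S = H·P̄·Hᵀ + R = [194 34; 34 12]
K = P̄·Hᵀ·S⁻¹ = [-17/293 -196/293; 91/293 -125/586]
x' = x̄ + K·y = [274/293, -193/586]
P' = (I − K·H)·P̄ = [392/293 125/293; 125/293 72/293]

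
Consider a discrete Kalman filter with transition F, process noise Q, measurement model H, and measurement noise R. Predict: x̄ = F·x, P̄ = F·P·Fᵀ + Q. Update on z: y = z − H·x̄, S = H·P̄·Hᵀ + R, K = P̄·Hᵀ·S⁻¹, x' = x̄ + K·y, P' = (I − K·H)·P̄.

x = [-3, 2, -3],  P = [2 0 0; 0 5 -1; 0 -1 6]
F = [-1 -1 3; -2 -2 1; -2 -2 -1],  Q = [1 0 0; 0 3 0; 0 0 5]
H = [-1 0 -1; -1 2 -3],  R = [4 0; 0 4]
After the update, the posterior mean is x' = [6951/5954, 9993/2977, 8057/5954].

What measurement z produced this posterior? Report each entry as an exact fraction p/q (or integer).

z = [-3, 2]

x̄ = F·x = [-8, -1, 5]
P̄ = F·P·Fᵀ + Q = [68 39 1; 39 41 22; 1 22 35]
S = H·P̄·Hᵀ + R = [109 55; 55 137]
K = P̄·Hᵀ·S⁻¹ = [-4919/5954 2279/5954; -1773/2977 212/2977; -761/5954 -2389/5954]
x' − x̄ = [54583/5954, 12970/2977, -21713/5954] = K·y
y = (KᵀK)⁻¹·Kᵀ·(x' − x̄) = [-6, 11]
z = y + H·x̄ = [-6, 11] + [3, -9] = [-3, 2]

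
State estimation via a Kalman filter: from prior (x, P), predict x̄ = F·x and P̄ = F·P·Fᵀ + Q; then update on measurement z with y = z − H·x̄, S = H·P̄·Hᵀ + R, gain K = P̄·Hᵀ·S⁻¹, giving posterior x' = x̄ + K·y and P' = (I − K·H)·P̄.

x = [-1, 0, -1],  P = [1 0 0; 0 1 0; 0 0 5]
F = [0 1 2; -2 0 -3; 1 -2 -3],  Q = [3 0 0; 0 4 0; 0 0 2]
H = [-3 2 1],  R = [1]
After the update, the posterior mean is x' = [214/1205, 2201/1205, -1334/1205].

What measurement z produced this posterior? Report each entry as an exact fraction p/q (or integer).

z = [2]

x̄ = F·x = [-2, 5, 2]
P̄ = F·P·Fᵀ + Q = [24 -30 -32; -30 53 43; -32 43 52]
S = H·P̄·Hᵀ + R = [1205]
K = P̄·Hᵀ·S⁻¹ = [-164/1205; 239/1205; 234/1205]
x' − x̄ = [2624/1205, -3824/1205, -3744/1205] = K·y
y = (KᵀK)⁻¹·Kᵀ·(x' − x̄) = [-16]
z = y + H·x̄ = [-16] + [18] = [2]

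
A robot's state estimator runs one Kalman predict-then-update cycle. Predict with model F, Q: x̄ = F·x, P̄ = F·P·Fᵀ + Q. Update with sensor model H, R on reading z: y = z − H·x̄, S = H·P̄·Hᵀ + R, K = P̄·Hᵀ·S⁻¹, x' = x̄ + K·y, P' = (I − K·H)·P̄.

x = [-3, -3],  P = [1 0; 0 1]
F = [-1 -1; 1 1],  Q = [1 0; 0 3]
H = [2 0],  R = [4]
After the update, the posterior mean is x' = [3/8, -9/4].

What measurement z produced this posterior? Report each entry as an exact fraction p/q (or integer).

z = [-3]

x̄ = F·x = [6, -6]
P̄ = F·P·Fᵀ + Q = [3 -2; -2 5]
S = H·P̄·Hᵀ + R = [16]
K = P̄·Hᵀ·S⁻¹ = [3/8; -1/4]
x' − x̄ = [-45/8, 15/4] = K·y
y = (KᵀK)⁻¹·Kᵀ·(x' − x̄) = [-15]
z = y + H·x̄ = [-15] + [12] = [-3]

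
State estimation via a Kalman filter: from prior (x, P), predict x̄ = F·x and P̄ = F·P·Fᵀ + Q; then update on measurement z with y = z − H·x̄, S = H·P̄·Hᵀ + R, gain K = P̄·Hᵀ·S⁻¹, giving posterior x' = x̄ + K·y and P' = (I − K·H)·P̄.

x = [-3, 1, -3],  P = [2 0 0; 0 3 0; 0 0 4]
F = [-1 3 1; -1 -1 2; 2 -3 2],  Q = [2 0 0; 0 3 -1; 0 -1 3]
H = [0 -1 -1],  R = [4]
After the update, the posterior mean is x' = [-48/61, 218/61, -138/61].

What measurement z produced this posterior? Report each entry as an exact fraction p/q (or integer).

x̄ = F·x = [3, -4, -15]
P̄ = F·P·Fᵀ + Q = [35 1 -23; 1 24 20; -23 20 54]
S = H·P̄·Hᵀ + R = [122]
K = P̄·Hᵀ·S⁻¹ = [11/61; -22/61; -37/61]
x' − x̄ = [-231/61, 462/61, 777/61] = K·y
y = (KᵀK)⁻¹·Kᵀ·(x' − x̄) = [-21]
z = y + H·x̄ = [-21] + [19] = [-2]

z = [-2]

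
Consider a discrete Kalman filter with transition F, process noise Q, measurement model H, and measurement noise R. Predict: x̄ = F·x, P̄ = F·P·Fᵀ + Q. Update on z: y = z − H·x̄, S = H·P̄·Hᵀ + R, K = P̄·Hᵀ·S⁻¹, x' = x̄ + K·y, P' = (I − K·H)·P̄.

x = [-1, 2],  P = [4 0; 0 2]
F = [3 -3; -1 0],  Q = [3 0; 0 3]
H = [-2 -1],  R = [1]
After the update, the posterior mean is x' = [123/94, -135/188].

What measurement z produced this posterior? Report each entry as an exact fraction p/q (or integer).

x̄ = F·x = [-9, 1]
P̄ = F·P·Fᵀ + Q = [57 -12; -12 7]
S = H·P̄·Hᵀ + R = [188]
K = P̄·Hᵀ·S⁻¹ = [-51/94; 17/188]
x' − x̄ = [969/94, -323/188] = K·y
y = (KᵀK)⁻¹·Kᵀ·(x' − x̄) = [-19]
z = y + H·x̄ = [-19] + [17] = [-2]

z = [-2]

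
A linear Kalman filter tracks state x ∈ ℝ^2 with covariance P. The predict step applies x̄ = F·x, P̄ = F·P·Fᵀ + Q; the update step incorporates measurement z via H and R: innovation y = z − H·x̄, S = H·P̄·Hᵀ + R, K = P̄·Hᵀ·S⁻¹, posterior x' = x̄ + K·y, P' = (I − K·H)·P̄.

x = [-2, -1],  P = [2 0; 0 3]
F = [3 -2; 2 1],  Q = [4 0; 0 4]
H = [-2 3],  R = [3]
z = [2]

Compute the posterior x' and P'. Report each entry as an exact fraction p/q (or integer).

x̄ = F·x = [-4, -5]
P̄ = F·P·Fᵀ + Q = [34 6; 6 15]
y = z − H·x̄ = [9]
S = H·P̄·Hᵀ + R = [202]
K = P̄·Hᵀ·S⁻¹ = [-25/101; 33/202]
x' = x̄ + K·y = [-629/101, -713/202]
P' = (I − K·H)·P̄ = [2184/101 1431/101; 1431/101 1941/202]

x' = [-629/101, -713/202]
P' = [2184/101 1431/101; 1431/101 1941/202]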